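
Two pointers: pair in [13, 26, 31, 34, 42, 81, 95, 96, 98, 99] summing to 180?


lo=0(13)+hi=9(99)=112
lo=1(26)+hi=9(99)=125
lo=2(31)+hi=9(99)=130
lo=3(34)+hi=9(99)=133
lo=4(42)+hi=9(99)=141
lo=5(81)+hi=9(99)=180

Yes: 81+99=180


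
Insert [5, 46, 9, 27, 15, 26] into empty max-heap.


Insert 5: [5]
Insert 46: [46, 5]
Insert 9: [46, 5, 9]
Insert 27: [46, 27, 9, 5]
Insert 15: [46, 27, 9, 5, 15]
Insert 26: [46, 27, 26, 5, 15, 9]

Final heap: [46, 27, 26, 5, 15, 9]


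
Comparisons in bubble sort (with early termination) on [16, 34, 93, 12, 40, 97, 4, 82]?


Algorithm: bubble sort (with early termination)
Input: [16, 34, 93, 12, 40, 97, 4, 82]
Sorted: [4, 12, 16, 34, 40, 82, 93, 97]

28


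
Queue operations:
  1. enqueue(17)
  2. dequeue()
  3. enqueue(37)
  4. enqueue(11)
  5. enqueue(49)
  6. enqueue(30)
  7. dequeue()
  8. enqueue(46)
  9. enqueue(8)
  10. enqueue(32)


enqueue(17) -> [17]
dequeue()->17, []
enqueue(37) -> [37]
enqueue(11) -> [37, 11]
enqueue(49) -> [37, 11, 49]
enqueue(30) -> [37, 11, 49, 30]
dequeue()->37, [11, 49, 30]
enqueue(46) -> [11, 49, 30, 46]
enqueue(8) -> [11, 49, 30, 46, 8]
enqueue(32) -> [11, 49, 30, 46, 8, 32]

Final queue: [11, 49, 30, 46, 8, 32]


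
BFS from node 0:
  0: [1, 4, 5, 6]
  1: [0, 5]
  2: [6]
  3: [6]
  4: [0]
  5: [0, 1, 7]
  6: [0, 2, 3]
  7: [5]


Visit 0, enqueue [1, 4, 5, 6]
Visit 1, enqueue []
Visit 4, enqueue []
Visit 5, enqueue [7]
Visit 6, enqueue [2, 3]
Visit 7, enqueue []
Visit 2, enqueue []
Visit 3, enqueue []

BFS order: [0, 1, 4, 5, 6, 7, 2, 3]


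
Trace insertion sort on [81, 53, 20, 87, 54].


Initial: [81, 53, 20, 87, 54]
Insert 53: [53, 81, 20, 87, 54]
Insert 20: [20, 53, 81, 87, 54]
Insert 87: [20, 53, 81, 87, 54]
Insert 54: [20, 53, 54, 81, 87]

Sorted: [20, 53, 54, 81, 87]


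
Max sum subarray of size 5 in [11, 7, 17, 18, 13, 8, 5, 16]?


[0:5]: 66
[1:6]: 63
[2:7]: 61
[3:8]: 60

Max: 66 at [0:5]


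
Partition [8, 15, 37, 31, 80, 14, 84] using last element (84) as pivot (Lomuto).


Pivot: 84
  8 <= 84: advance i (no swap)
  15 <= 84: advance i (no swap)
  37 <= 84: advance i (no swap)
  31 <= 84: advance i (no swap)
  80 <= 84: advance i (no swap)
  14 <= 84: advance i (no swap)
Place pivot at 6: [8, 15, 37, 31, 80, 14, 84]

Partitioned: [8, 15, 37, 31, 80, 14, 84]


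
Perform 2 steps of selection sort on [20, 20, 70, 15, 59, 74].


Initial: [20, 20, 70, 15, 59, 74]
Step 1: min=15 at 3
  Swap: [15, 20, 70, 20, 59, 74]
Step 2: min=20 at 1
  Swap: [15, 20, 70, 20, 59, 74]

After 2 steps: [15, 20, 70, 20, 59, 74]


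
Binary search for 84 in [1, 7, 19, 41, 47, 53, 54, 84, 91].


Step 1: lo=0, hi=8, mid=4, val=47
Step 2: lo=5, hi=8, mid=6, val=54
Step 3: lo=7, hi=8, mid=7, val=84

Found at index 7


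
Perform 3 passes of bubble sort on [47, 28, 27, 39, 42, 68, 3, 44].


Initial: [47, 28, 27, 39, 42, 68, 3, 44]
Pass 1: [28, 27, 39, 42, 47, 3, 44, 68] (6 swaps)
Pass 2: [27, 28, 39, 42, 3, 44, 47, 68] (3 swaps)
Pass 3: [27, 28, 39, 3, 42, 44, 47, 68] (1 swaps)

After 3 passes: [27, 28, 39, 3, 42, 44, 47, 68]


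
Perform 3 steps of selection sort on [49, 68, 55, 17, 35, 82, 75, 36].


Initial: [49, 68, 55, 17, 35, 82, 75, 36]
Step 1: min=17 at 3
  Swap: [17, 68, 55, 49, 35, 82, 75, 36]
Step 2: min=35 at 4
  Swap: [17, 35, 55, 49, 68, 82, 75, 36]
Step 3: min=36 at 7
  Swap: [17, 35, 36, 49, 68, 82, 75, 55]

After 3 steps: [17, 35, 36, 49, 68, 82, 75, 55]


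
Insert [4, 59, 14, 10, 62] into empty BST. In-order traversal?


Insert 4: root
Insert 59: R from 4
Insert 14: R from 4 -> L from 59
Insert 10: R from 4 -> L from 59 -> L from 14
Insert 62: R from 4 -> R from 59

In-order: [4, 10, 14, 59, 62]


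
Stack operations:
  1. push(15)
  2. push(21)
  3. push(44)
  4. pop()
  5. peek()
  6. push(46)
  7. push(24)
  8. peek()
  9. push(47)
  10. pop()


push(15) -> [15]
push(21) -> [15, 21]
push(44) -> [15, 21, 44]
pop()->44, [15, 21]
peek()->21
push(46) -> [15, 21, 46]
push(24) -> [15, 21, 46, 24]
peek()->24
push(47) -> [15, 21, 46, 24, 47]
pop()->47, [15, 21, 46, 24]

Final stack: [15, 21, 46, 24]


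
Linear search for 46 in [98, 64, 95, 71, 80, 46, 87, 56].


i=0: 98!=46
i=1: 64!=46
i=2: 95!=46
i=3: 71!=46
i=4: 80!=46
i=5: 46==46 found!

Found at 5, 6 comps


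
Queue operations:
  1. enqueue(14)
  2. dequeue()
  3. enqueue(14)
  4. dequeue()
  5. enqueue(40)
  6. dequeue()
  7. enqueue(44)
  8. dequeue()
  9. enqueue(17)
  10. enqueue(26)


enqueue(14) -> [14]
dequeue()->14, []
enqueue(14) -> [14]
dequeue()->14, []
enqueue(40) -> [40]
dequeue()->40, []
enqueue(44) -> [44]
dequeue()->44, []
enqueue(17) -> [17]
enqueue(26) -> [17, 26]

Final queue: [17, 26]


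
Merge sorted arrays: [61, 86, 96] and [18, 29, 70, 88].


Take 18 from B
Take 29 from B
Take 61 from A
Take 70 from B
Take 86 from A
Take 88 from B

Merged: [18, 29, 61, 70, 86, 88, 96]


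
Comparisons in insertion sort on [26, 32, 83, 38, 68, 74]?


Algorithm: insertion sort
Input: [26, 32, 83, 38, 68, 74]
Sorted: [26, 32, 38, 68, 74, 83]

8


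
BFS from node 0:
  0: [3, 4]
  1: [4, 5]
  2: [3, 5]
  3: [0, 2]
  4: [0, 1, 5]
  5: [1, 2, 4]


Visit 0, enqueue [3, 4]
Visit 3, enqueue [2]
Visit 4, enqueue [1, 5]
Visit 2, enqueue []
Visit 1, enqueue []
Visit 5, enqueue []

BFS order: [0, 3, 4, 2, 1, 5]


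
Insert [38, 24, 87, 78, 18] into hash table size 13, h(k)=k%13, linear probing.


Insert 38: h=12 -> slot 12
Insert 24: h=11 -> slot 11
Insert 87: h=9 -> slot 9
Insert 78: h=0 -> slot 0
Insert 18: h=5 -> slot 5

Table: [78, None, None, None, None, 18, None, None, None, 87, None, 24, 38]


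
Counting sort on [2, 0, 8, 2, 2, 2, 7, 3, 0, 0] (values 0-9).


Input: [2, 0, 8, 2, 2, 2, 7, 3, 0, 0]
Counts: [3, 0, 4, 1, 0, 0, 0, 1, 1, 0]

Sorted: [0, 0, 0, 2, 2, 2, 2, 3, 7, 8]


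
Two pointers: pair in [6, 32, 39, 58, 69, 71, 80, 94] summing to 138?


lo=0(6)+hi=7(94)=100
lo=1(32)+hi=7(94)=126
lo=2(39)+hi=7(94)=133
lo=3(58)+hi=7(94)=152
lo=3(58)+hi=6(80)=138

Yes: 58+80=138


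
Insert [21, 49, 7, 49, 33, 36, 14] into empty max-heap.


Insert 21: [21]
Insert 49: [49, 21]
Insert 7: [49, 21, 7]
Insert 49: [49, 49, 7, 21]
Insert 33: [49, 49, 7, 21, 33]
Insert 36: [49, 49, 36, 21, 33, 7]
Insert 14: [49, 49, 36, 21, 33, 7, 14]

Final heap: [49, 49, 36, 21, 33, 7, 14]


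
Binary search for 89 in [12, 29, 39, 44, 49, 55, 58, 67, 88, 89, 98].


Step 1: lo=0, hi=10, mid=5, val=55
Step 2: lo=6, hi=10, mid=8, val=88
Step 3: lo=9, hi=10, mid=9, val=89

Found at index 9


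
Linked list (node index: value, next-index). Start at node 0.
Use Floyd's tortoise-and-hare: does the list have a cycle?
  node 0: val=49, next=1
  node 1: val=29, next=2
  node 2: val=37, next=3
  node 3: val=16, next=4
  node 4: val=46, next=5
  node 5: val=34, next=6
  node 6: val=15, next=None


Floyd's tortoise (slow, +1) and hare (fast, +2):
  init: slow=0, fast=0
  step 1: slow=1, fast=2
  step 2: slow=2, fast=4
  step 3: slow=3, fast=6
  step 4: fast -> None, no cycle

Cycle: no


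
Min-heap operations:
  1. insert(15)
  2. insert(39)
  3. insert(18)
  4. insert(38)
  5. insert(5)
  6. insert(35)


insert(15) -> [15]
insert(39) -> [15, 39]
insert(18) -> [15, 39, 18]
insert(38) -> [15, 38, 18, 39]
insert(5) -> [5, 15, 18, 39, 38]
insert(35) -> [5, 15, 18, 39, 38, 35]

Final heap: [5, 15, 18, 39, 38, 35]


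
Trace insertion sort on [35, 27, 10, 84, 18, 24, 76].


Initial: [35, 27, 10, 84, 18, 24, 76]
Insert 27: [27, 35, 10, 84, 18, 24, 76]
Insert 10: [10, 27, 35, 84, 18, 24, 76]
Insert 84: [10, 27, 35, 84, 18, 24, 76]
Insert 18: [10, 18, 27, 35, 84, 24, 76]
Insert 24: [10, 18, 24, 27, 35, 84, 76]
Insert 76: [10, 18, 24, 27, 35, 76, 84]

Sorted: [10, 18, 24, 27, 35, 76, 84]


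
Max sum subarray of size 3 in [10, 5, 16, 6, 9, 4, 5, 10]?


[0:3]: 31
[1:4]: 27
[2:5]: 31
[3:6]: 19
[4:7]: 18
[5:8]: 19

Max: 31 at [0:3]


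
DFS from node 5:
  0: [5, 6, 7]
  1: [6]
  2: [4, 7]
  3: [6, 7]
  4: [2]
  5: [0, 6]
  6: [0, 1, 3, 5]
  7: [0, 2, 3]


Visit 5, push [6, 0]
Visit 0, push [7, 6]
Visit 6, push [3, 1]
Visit 1, push []
Visit 3, push [7]
Visit 7, push [2]
Visit 2, push [4]
Visit 4, push []

DFS order: [5, 0, 6, 1, 3, 7, 2, 4]


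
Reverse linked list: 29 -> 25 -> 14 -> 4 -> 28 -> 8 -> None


Step 1: curr=29, set curr.next=prev(None) | reversed so far: 29
Step 2: curr=25, set curr.next=prev(29) | reversed so far: 25 -> 29
Step 3: curr=14, set curr.next=prev(25) | reversed so far: 14 -> 25 -> 29
Step 4: curr=4, set curr.next=prev(14) | reversed so far: 4 -> 14 -> 25 -> 29
Step 5: curr=28, set curr.next=prev(4) | reversed so far: 28 -> 4 -> 14 -> 25 -> 29
Step 6: curr=8, set curr.next=prev(28) | reversed so far: 8 -> 28 -> 4 -> 14 -> 25 -> 29

8 -> 28 -> 4 -> 14 -> 25 -> 29 -> None


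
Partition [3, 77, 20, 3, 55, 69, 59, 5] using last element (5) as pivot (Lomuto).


Pivot: 5
  3 <= 5: advance i (no swap)
  3 <= 5: swap -> [3, 3, 20, 77, 55, 69, 59, 5]
Place pivot at 2: [3, 3, 5, 77, 55, 69, 59, 20]

Partitioned: [3, 3, 5, 77, 55, 69, 59, 20]


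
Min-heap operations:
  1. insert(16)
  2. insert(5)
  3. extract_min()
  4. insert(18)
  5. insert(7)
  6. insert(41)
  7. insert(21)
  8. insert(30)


insert(16) -> [16]
insert(5) -> [5, 16]
extract_min()->5, [16]
insert(18) -> [16, 18]
insert(7) -> [7, 18, 16]
insert(41) -> [7, 18, 16, 41]
insert(21) -> [7, 18, 16, 41, 21]
insert(30) -> [7, 18, 16, 41, 21, 30]

Final heap: [7, 18, 16, 41, 21, 30]


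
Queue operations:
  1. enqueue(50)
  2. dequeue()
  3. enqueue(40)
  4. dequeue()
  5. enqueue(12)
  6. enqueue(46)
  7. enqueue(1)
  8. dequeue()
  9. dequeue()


enqueue(50) -> [50]
dequeue()->50, []
enqueue(40) -> [40]
dequeue()->40, []
enqueue(12) -> [12]
enqueue(46) -> [12, 46]
enqueue(1) -> [12, 46, 1]
dequeue()->12, [46, 1]
dequeue()->46, [1]

Final queue: [1]


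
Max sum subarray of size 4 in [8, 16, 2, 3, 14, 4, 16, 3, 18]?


[0:4]: 29
[1:5]: 35
[2:6]: 23
[3:7]: 37
[4:8]: 37
[5:9]: 41

Max: 41 at [5:9]


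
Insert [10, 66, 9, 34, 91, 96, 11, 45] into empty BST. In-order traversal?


Insert 10: root
Insert 66: R from 10
Insert 9: L from 10
Insert 34: R from 10 -> L from 66
Insert 91: R from 10 -> R from 66
Insert 96: R from 10 -> R from 66 -> R from 91
Insert 11: R from 10 -> L from 66 -> L from 34
Insert 45: R from 10 -> L from 66 -> R from 34

In-order: [9, 10, 11, 34, 45, 66, 91, 96]


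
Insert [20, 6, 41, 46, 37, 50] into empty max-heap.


Insert 20: [20]
Insert 6: [20, 6]
Insert 41: [41, 6, 20]
Insert 46: [46, 41, 20, 6]
Insert 37: [46, 41, 20, 6, 37]
Insert 50: [50, 41, 46, 6, 37, 20]

Final heap: [50, 41, 46, 6, 37, 20]


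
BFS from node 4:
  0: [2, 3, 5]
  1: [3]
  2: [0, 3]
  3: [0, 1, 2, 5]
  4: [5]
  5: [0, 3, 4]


Visit 4, enqueue [5]
Visit 5, enqueue [0, 3]
Visit 0, enqueue [2]
Visit 3, enqueue [1]
Visit 2, enqueue []
Visit 1, enqueue []

BFS order: [4, 5, 0, 3, 2, 1]


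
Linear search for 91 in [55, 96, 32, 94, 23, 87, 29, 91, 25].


i=0: 55!=91
i=1: 96!=91
i=2: 32!=91
i=3: 94!=91
i=4: 23!=91
i=5: 87!=91
i=6: 29!=91
i=7: 91==91 found!

Found at 7, 8 comps


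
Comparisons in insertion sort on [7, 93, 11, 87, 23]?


Algorithm: insertion sort
Input: [7, 93, 11, 87, 23]
Sorted: [7, 11, 23, 87, 93]

8


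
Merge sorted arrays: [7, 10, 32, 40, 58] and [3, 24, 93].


Take 3 from B
Take 7 from A
Take 10 from A
Take 24 from B
Take 32 from A
Take 40 from A
Take 58 from A

Merged: [3, 7, 10, 24, 32, 40, 58, 93]


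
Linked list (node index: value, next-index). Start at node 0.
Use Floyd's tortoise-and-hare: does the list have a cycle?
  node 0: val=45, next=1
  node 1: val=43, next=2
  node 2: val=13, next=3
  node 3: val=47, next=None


Floyd's tortoise (slow, +1) and hare (fast, +2):
  init: slow=0, fast=0
  step 1: slow=1, fast=2
  step 2: fast 2->3->None, no cycle

Cycle: no


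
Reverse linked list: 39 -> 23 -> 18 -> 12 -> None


Step 1: curr=39, set curr.next=prev(None) | reversed so far: 39
Step 2: curr=23, set curr.next=prev(39) | reversed so far: 23 -> 39
Step 3: curr=18, set curr.next=prev(23) | reversed so far: 18 -> 23 -> 39
Step 4: curr=12, set curr.next=prev(18) | reversed so far: 12 -> 18 -> 23 -> 39

12 -> 18 -> 23 -> 39 -> None


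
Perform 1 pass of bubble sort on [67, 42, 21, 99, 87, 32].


Initial: [67, 42, 21, 99, 87, 32]
Pass 1: [42, 21, 67, 87, 32, 99] (4 swaps)

After 1 pass: [42, 21, 67, 87, 32, 99]


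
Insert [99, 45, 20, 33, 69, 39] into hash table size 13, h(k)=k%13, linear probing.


Insert 99: h=8 -> slot 8
Insert 45: h=6 -> slot 6
Insert 20: h=7 -> slot 7
Insert 33: h=7, 2 probes -> slot 9
Insert 69: h=4 -> slot 4
Insert 39: h=0 -> slot 0

Table: [39, None, None, None, 69, None, 45, 20, 99, 33, None, None, None]


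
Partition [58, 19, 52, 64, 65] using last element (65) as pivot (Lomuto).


Pivot: 65
  58 <= 65: advance i (no swap)
  19 <= 65: advance i (no swap)
  52 <= 65: advance i (no swap)
  64 <= 65: advance i (no swap)
Place pivot at 4: [58, 19, 52, 64, 65]

Partitioned: [58, 19, 52, 64, 65]


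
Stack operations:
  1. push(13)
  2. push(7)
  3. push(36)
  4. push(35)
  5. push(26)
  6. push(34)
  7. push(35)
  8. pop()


push(13) -> [13]
push(7) -> [13, 7]
push(36) -> [13, 7, 36]
push(35) -> [13, 7, 36, 35]
push(26) -> [13, 7, 36, 35, 26]
push(34) -> [13, 7, 36, 35, 26, 34]
push(35) -> [13, 7, 36, 35, 26, 34, 35]
pop()->35, [13, 7, 36, 35, 26, 34]

Final stack: [13, 7, 36, 35, 26, 34]


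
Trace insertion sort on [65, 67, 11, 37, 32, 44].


Initial: [65, 67, 11, 37, 32, 44]
Insert 67: [65, 67, 11, 37, 32, 44]
Insert 11: [11, 65, 67, 37, 32, 44]
Insert 37: [11, 37, 65, 67, 32, 44]
Insert 32: [11, 32, 37, 65, 67, 44]
Insert 44: [11, 32, 37, 44, 65, 67]

Sorted: [11, 32, 37, 44, 65, 67]


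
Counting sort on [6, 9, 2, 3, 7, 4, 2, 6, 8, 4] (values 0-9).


Input: [6, 9, 2, 3, 7, 4, 2, 6, 8, 4]
Counts: [0, 0, 2, 1, 2, 0, 2, 1, 1, 1]

Sorted: [2, 2, 3, 4, 4, 6, 6, 7, 8, 9]


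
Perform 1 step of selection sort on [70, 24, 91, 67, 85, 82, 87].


Initial: [70, 24, 91, 67, 85, 82, 87]
Step 1: min=24 at 1
  Swap: [24, 70, 91, 67, 85, 82, 87]

After 1 step: [24, 70, 91, 67, 85, 82, 87]


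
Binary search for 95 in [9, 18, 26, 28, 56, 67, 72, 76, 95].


Step 1: lo=0, hi=8, mid=4, val=56
Step 2: lo=5, hi=8, mid=6, val=72
Step 3: lo=7, hi=8, mid=7, val=76
Step 4: lo=8, hi=8, mid=8, val=95

Found at index 8


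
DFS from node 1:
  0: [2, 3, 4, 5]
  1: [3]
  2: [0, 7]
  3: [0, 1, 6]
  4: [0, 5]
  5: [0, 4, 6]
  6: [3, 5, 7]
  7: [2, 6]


Visit 1, push [3]
Visit 3, push [6, 0]
Visit 0, push [5, 4, 2]
Visit 2, push [7]
Visit 7, push [6]
Visit 6, push [5]
Visit 5, push [4]
Visit 4, push []

DFS order: [1, 3, 0, 2, 7, 6, 5, 4]


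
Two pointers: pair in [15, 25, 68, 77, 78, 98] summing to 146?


lo=0(15)+hi=5(98)=113
lo=1(25)+hi=5(98)=123
lo=2(68)+hi=5(98)=166
lo=2(68)+hi=4(78)=146

Yes: 68+78=146


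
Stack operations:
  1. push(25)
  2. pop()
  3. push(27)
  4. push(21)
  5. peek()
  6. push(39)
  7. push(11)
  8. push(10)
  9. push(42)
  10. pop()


push(25) -> [25]
pop()->25, []
push(27) -> [27]
push(21) -> [27, 21]
peek()->21
push(39) -> [27, 21, 39]
push(11) -> [27, 21, 39, 11]
push(10) -> [27, 21, 39, 11, 10]
push(42) -> [27, 21, 39, 11, 10, 42]
pop()->42, [27, 21, 39, 11, 10]

Final stack: [27, 21, 39, 11, 10]


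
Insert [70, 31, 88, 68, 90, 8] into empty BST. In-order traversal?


Insert 70: root
Insert 31: L from 70
Insert 88: R from 70
Insert 68: L from 70 -> R from 31
Insert 90: R from 70 -> R from 88
Insert 8: L from 70 -> L from 31

In-order: [8, 31, 68, 70, 88, 90]


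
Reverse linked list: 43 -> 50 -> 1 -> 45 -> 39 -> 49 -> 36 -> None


Step 1: curr=43, set curr.next=prev(None) | reversed so far: 43
Step 2: curr=50, set curr.next=prev(43) | reversed so far: 50 -> 43
Step 3: curr=1, set curr.next=prev(50) | reversed so far: 1 -> 50 -> 43
Step 4: curr=45, set curr.next=prev(1) | reversed so far: 45 -> 1 -> 50 -> 43
Step 5: curr=39, set curr.next=prev(45) | reversed so far: 39 -> 45 -> 1 -> 50 -> 43
Step 6: curr=49, set curr.next=prev(39) | reversed so far: 49 -> 39 -> 45 -> 1 -> 50 -> 43
Step 7: curr=36, set curr.next=prev(49) | reversed so far: 36 -> 49 -> 39 -> 45 -> 1 -> 50 -> 43

36 -> 49 -> 39 -> 45 -> 1 -> 50 -> 43 -> None


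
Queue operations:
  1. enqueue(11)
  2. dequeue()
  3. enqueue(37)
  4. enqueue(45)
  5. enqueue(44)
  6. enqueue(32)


enqueue(11) -> [11]
dequeue()->11, []
enqueue(37) -> [37]
enqueue(45) -> [37, 45]
enqueue(44) -> [37, 45, 44]
enqueue(32) -> [37, 45, 44, 32]

Final queue: [37, 45, 44, 32]


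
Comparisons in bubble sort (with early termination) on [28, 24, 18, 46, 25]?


Algorithm: bubble sort (with early termination)
Input: [28, 24, 18, 46, 25]
Sorted: [18, 24, 25, 28, 46]

9


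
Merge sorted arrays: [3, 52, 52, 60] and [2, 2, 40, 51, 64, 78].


Take 2 from B
Take 2 from B
Take 3 from A
Take 40 from B
Take 51 from B
Take 52 from A
Take 52 from A
Take 60 from A

Merged: [2, 2, 3, 40, 51, 52, 52, 60, 64, 78]


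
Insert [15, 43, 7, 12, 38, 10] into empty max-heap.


Insert 15: [15]
Insert 43: [43, 15]
Insert 7: [43, 15, 7]
Insert 12: [43, 15, 7, 12]
Insert 38: [43, 38, 7, 12, 15]
Insert 10: [43, 38, 10, 12, 15, 7]

Final heap: [43, 38, 10, 12, 15, 7]


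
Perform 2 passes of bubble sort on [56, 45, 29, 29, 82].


Initial: [56, 45, 29, 29, 82]
Pass 1: [45, 29, 29, 56, 82] (3 swaps)
Pass 2: [29, 29, 45, 56, 82] (2 swaps)

After 2 passes: [29, 29, 45, 56, 82]


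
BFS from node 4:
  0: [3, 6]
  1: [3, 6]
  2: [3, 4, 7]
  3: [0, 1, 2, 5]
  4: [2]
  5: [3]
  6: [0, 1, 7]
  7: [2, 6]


Visit 4, enqueue [2]
Visit 2, enqueue [3, 7]
Visit 3, enqueue [0, 1, 5]
Visit 7, enqueue [6]
Visit 0, enqueue []
Visit 1, enqueue []
Visit 5, enqueue []
Visit 6, enqueue []

BFS order: [4, 2, 3, 7, 0, 1, 5, 6]


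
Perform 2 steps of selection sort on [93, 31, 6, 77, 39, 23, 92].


Initial: [93, 31, 6, 77, 39, 23, 92]
Step 1: min=6 at 2
  Swap: [6, 31, 93, 77, 39, 23, 92]
Step 2: min=23 at 5
  Swap: [6, 23, 93, 77, 39, 31, 92]

After 2 steps: [6, 23, 93, 77, 39, 31, 92]


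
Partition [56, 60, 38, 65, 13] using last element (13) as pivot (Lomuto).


Pivot: 13
Place pivot at 0: [13, 60, 38, 65, 56]

Partitioned: [13, 60, 38, 65, 56]


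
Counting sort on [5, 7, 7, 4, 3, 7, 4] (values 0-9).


Input: [5, 7, 7, 4, 3, 7, 4]
Counts: [0, 0, 0, 1, 2, 1, 0, 3, 0, 0]

Sorted: [3, 4, 4, 5, 7, 7, 7]


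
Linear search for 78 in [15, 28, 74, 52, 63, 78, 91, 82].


i=0: 15!=78
i=1: 28!=78
i=2: 74!=78
i=3: 52!=78
i=4: 63!=78
i=5: 78==78 found!

Found at 5, 6 comps


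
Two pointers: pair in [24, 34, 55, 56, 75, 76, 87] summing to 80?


lo=0(24)+hi=6(87)=111
lo=0(24)+hi=5(76)=100
lo=0(24)+hi=4(75)=99
lo=0(24)+hi=3(56)=80

Yes: 24+56=80


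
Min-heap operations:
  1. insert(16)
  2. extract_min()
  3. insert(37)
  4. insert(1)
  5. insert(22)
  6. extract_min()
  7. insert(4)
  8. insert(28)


insert(16) -> [16]
extract_min()->16, []
insert(37) -> [37]
insert(1) -> [1, 37]
insert(22) -> [1, 37, 22]
extract_min()->1, [22, 37]
insert(4) -> [4, 37, 22]
insert(28) -> [4, 28, 22, 37]

Final heap: [4, 28, 22, 37]


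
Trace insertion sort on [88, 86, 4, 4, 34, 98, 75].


Initial: [88, 86, 4, 4, 34, 98, 75]
Insert 86: [86, 88, 4, 4, 34, 98, 75]
Insert 4: [4, 86, 88, 4, 34, 98, 75]
Insert 4: [4, 4, 86, 88, 34, 98, 75]
Insert 34: [4, 4, 34, 86, 88, 98, 75]
Insert 98: [4, 4, 34, 86, 88, 98, 75]
Insert 75: [4, 4, 34, 75, 86, 88, 98]

Sorted: [4, 4, 34, 75, 86, 88, 98]


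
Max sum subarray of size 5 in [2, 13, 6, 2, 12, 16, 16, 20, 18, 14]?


[0:5]: 35
[1:6]: 49
[2:7]: 52
[3:8]: 66
[4:9]: 82
[5:10]: 84

Max: 84 at [5:10]


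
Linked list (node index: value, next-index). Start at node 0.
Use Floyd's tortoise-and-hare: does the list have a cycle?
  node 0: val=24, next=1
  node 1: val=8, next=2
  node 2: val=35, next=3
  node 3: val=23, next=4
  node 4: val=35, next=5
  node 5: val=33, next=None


Floyd's tortoise (slow, +1) and hare (fast, +2):
  init: slow=0, fast=0
  step 1: slow=1, fast=2
  step 2: slow=2, fast=4
  step 3: fast 4->5->None, no cycle

Cycle: no


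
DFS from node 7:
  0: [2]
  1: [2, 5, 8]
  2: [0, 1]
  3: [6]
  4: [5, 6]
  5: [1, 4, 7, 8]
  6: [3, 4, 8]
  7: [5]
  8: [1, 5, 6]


Visit 7, push [5]
Visit 5, push [8, 4, 1]
Visit 1, push [8, 2]
Visit 2, push [0]
Visit 0, push []
Visit 8, push [6]
Visit 6, push [4, 3]
Visit 3, push []
Visit 4, push []

DFS order: [7, 5, 1, 2, 0, 8, 6, 3, 4]


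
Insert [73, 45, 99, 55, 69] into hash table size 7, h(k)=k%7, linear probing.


Insert 73: h=3 -> slot 3
Insert 45: h=3, 1 probes -> slot 4
Insert 99: h=1 -> slot 1
Insert 55: h=6 -> slot 6
Insert 69: h=6, 1 probes -> slot 0

Table: [69, 99, None, 73, 45, None, 55]


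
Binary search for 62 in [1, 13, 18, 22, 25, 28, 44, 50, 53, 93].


Step 1: lo=0, hi=9, mid=4, val=25
Step 2: lo=5, hi=9, mid=7, val=50
Step 3: lo=8, hi=9, mid=8, val=53
Step 4: lo=9, hi=9, mid=9, val=93

Not found


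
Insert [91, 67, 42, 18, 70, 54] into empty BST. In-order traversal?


Insert 91: root
Insert 67: L from 91
Insert 42: L from 91 -> L from 67
Insert 18: L from 91 -> L from 67 -> L from 42
Insert 70: L from 91 -> R from 67
Insert 54: L from 91 -> L from 67 -> R from 42

In-order: [18, 42, 54, 67, 70, 91]


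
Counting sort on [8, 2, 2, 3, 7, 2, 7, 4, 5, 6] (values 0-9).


Input: [8, 2, 2, 3, 7, 2, 7, 4, 5, 6]
Counts: [0, 0, 3, 1, 1, 1, 1, 2, 1, 0]

Sorted: [2, 2, 2, 3, 4, 5, 6, 7, 7, 8]


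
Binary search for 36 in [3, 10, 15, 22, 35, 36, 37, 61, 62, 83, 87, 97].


Step 1: lo=0, hi=11, mid=5, val=36

Found at index 5


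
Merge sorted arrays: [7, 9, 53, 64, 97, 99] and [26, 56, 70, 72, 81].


Take 7 from A
Take 9 from A
Take 26 from B
Take 53 from A
Take 56 from B
Take 64 from A
Take 70 from B
Take 72 from B
Take 81 from B

Merged: [7, 9, 26, 53, 56, 64, 70, 72, 81, 97, 99]


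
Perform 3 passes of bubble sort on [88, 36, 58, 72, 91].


Initial: [88, 36, 58, 72, 91]
Pass 1: [36, 58, 72, 88, 91] (3 swaps)
Pass 2: [36, 58, 72, 88, 91] (0 swaps)
Pass 3: [36, 58, 72, 88, 91] (0 swaps)

After 3 passes: [36, 58, 72, 88, 91]


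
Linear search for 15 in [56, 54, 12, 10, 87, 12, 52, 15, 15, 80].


i=0: 56!=15
i=1: 54!=15
i=2: 12!=15
i=3: 10!=15
i=4: 87!=15
i=5: 12!=15
i=6: 52!=15
i=7: 15==15 found!

Found at 7, 8 comps


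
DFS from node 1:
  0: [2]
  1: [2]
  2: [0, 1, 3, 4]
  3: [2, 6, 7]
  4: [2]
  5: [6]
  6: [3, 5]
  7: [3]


Visit 1, push [2]
Visit 2, push [4, 3, 0]
Visit 0, push []
Visit 3, push [7, 6]
Visit 6, push [5]
Visit 5, push []
Visit 7, push []
Visit 4, push []

DFS order: [1, 2, 0, 3, 6, 5, 7, 4]


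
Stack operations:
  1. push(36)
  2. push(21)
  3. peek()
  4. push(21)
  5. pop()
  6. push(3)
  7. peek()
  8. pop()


push(36) -> [36]
push(21) -> [36, 21]
peek()->21
push(21) -> [36, 21, 21]
pop()->21, [36, 21]
push(3) -> [36, 21, 3]
peek()->3
pop()->3, [36, 21]

Final stack: [36, 21]


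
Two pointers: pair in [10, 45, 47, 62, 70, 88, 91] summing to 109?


lo=0(10)+hi=6(91)=101
lo=1(45)+hi=6(91)=136
lo=1(45)+hi=5(88)=133
lo=1(45)+hi=4(70)=115
lo=1(45)+hi=3(62)=107
lo=2(47)+hi=3(62)=109

Yes: 47+62=109


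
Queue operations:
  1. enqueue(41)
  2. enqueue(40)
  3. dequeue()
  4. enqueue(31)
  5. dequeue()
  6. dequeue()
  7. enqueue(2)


enqueue(41) -> [41]
enqueue(40) -> [41, 40]
dequeue()->41, [40]
enqueue(31) -> [40, 31]
dequeue()->40, [31]
dequeue()->31, []
enqueue(2) -> [2]

Final queue: [2]


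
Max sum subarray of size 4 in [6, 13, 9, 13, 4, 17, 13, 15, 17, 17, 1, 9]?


[0:4]: 41
[1:5]: 39
[2:6]: 43
[3:7]: 47
[4:8]: 49
[5:9]: 62
[6:10]: 62
[7:11]: 50
[8:12]: 44

Max: 62 at [5:9]


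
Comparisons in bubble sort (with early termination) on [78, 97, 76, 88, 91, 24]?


Algorithm: bubble sort (with early termination)
Input: [78, 97, 76, 88, 91, 24]
Sorted: [24, 76, 78, 88, 91, 97]

15


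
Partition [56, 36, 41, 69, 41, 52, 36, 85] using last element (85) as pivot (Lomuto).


Pivot: 85
  56 <= 85: advance i (no swap)
  36 <= 85: advance i (no swap)
  41 <= 85: advance i (no swap)
  69 <= 85: advance i (no swap)
  41 <= 85: advance i (no swap)
  52 <= 85: advance i (no swap)
  36 <= 85: advance i (no swap)
Place pivot at 7: [56, 36, 41, 69, 41, 52, 36, 85]

Partitioned: [56, 36, 41, 69, 41, 52, 36, 85]


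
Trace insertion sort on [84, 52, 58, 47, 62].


Initial: [84, 52, 58, 47, 62]
Insert 52: [52, 84, 58, 47, 62]
Insert 58: [52, 58, 84, 47, 62]
Insert 47: [47, 52, 58, 84, 62]
Insert 62: [47, 52, 58, 62, 84]

Sorted: [47, 52, 58, 62, 84]


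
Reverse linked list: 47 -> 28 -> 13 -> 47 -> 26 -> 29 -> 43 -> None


Step 1: curr=47, set curr.next=prev(None) | reversed so far: 47
Step 2: curr=28, set curr.next=prev(47) | reversed so far: 28 -> 47
Step 3: curr=13, set curr.next=prev(28) | reversed so far: 13 -> 28 -> 47
Step 4: curr=47, set curr.next=prev(13) | reversed so far: 47 -> 13 -> 28 -> 47
Step 5: curr=26, set curr.next=prev(47) | reversed so far: 26 -> 47 -> 13 -> 28 -> 47
Step 6: curr=29, set curr.next=prev(26) | reversed so far: 29 -> 26 -> 47 -> 13 -> 28 -> 47
Step 7: curr=43, set curr.next=prev(29) | reversed so far: 43 -> 29 -> 26 -> 47 -> 13 -> 28 -> 47

43 -> 29 -> 26 -> 47 -> 13 -> 28 -> 47 -> None


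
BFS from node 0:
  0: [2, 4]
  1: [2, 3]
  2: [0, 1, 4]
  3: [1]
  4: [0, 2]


Visit 0, enqueue [2, 4]
Visit 2, enqueue [1]
Visit 4, enqueue []
Visit 1, enqueue [3]
Visit 3, enqueue []

BFS order: [0, 2, 4, 1, 3]


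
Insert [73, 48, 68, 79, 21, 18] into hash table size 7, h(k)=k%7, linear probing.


Insert 73: h=3 -> slot 3
Insert 48: h=6 -> slot 6
Insert 68: h=5 -> slot 5
Insert 79: h=2 -> slot 2
Insert 21: h=0 -> slot 0
Insert 18: h=4 -> slot 4

Table: [21, None, 79, 73, 18, 68, 48]


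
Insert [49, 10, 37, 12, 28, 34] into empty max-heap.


Insert 49: [49]
Insert 10: [49, 10]
Insert 37: [49, 10, 37]
Insert 12: [49, 12, 37, 10]
Insert 28: [49, 28, 37, 10, 12]
Insert 34: [49, 28, 37, 10, 12, 34]

Final heap: [49, 28, 37, 10, 12, 34]


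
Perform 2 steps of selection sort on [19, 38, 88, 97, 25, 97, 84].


Initial: [19, 38, 88, 97, 25, 97, 84]
Step 1: min=19 at 0
  Swap: [19, 38, 88, 97, 25, 97, 84]
Step 2: min=25 at 4
  Swap: [19, 25, 88, 97, 38, 97, 84]

After 2 steps: [19, 25, 88, 97, 38, 97, 84]


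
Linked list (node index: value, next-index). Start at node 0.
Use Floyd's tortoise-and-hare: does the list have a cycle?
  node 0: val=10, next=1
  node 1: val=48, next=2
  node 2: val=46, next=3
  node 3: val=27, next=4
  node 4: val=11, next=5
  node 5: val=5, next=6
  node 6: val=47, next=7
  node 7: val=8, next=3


Floyd's tortoise (slow, +1) and hare (fast, +2):
  init: slow=0, fast=0
  step 1: slow=1, fast=2
  step 2: slow=2, fast=4
  step 3: slow=3, fast=6
  step 4: slow=4, fast=3
  step 5: slow=5, fast=5
  slow == fast at node 5: cycle detected

Cycle: yes


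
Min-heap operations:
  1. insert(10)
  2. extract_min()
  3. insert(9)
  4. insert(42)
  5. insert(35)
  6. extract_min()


insert(10) -> [10]
extract_min()->10, []
insert(9) -> [9]
insert(42) -> [9, 42]
insert(35) -> [9, 42, 35]
extract_min()->9, [35, 42]

Final heap: [35, 42]


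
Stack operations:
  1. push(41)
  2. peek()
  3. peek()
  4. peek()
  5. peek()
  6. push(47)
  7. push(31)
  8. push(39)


push(41) -> [41]
peek()->41
peek()->41
peek()->41
peek()->41
push(47) -> [41, 47]
push(31) -> [41, 47, 31]
push(39) -> [41, 47, 31, 39]

Final stack: [41, 47, 31, 39]


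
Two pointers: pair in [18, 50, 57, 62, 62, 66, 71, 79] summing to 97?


lo=0(18)+hi=7(79)=97

Yes: 18+79=97


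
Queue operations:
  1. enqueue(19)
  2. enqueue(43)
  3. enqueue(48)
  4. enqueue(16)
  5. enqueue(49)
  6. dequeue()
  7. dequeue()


enqueue(19) -> [19]
enqueue(43) -> [19, 43]
enqueue(48) -> [19, 43, 48]
enqueue(16) -> [19, 43, 48, 16]
enqueue(49) -> [19, 43, 48, 16, 49]
dequeue()->19, [43, 48, 16, 49]
dequeue()->43, [48, 16, 49]

Final queue: [48, 16, 49]


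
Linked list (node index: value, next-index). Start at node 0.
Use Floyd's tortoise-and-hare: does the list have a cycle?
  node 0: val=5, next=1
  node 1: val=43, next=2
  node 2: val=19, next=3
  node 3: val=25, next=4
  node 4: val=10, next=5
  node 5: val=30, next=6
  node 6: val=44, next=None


Floyd's tortoise (slow, +1) and hare (fast, +2):
  init: slow=0, fast=0
  step 1: slow=1, fast=2
  step 2: slow=2, fast=4
  step 3: slow=3, fast=6
  step 4: fast -> None, no cycle

Cycle: no


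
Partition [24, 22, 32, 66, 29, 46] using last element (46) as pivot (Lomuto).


Pivot: 46
  24 <= 46: advance i (no swap)
  22 <= 46: advance i (no swap)
  32 <= 46: advance i (no swap)
  29 <= 46: swap -> [24, 22, 32, 29, 66, 46]
Place pivot at 4: [24, 22, 32, 29, 46, 66]

Partitioned: [24, 22, 32, 29, 46, 66]


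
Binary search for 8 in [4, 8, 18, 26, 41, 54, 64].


Step 1: lo=0, hi=6, mid=3, val=26
Step 2: lo=0, hi=2, mid=1, val=8

Found at index 1


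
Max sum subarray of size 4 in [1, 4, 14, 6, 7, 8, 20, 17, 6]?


[0:4]: 25
[1:5]: 31
[2:6]: 35
[3:7]: 41
[4:8]: 52
[5:9]: 51

Max: 52 at [4:8]


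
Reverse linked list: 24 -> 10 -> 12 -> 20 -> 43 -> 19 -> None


Step 1: curr=24, set curr.next=prev(None) | reversed so far: 24
Step 2: curr=10, set curr.next=prev(24) | reversed so far: 10 -> 24
Step 3: curr=12, set curr.next=prev(10) | reversed so far: 12 -> 10 -> 24
Step 4: curr=20, set curr.next=prev(12) | reversed so far: 20 -> 12 -> 10 -> 24
Step 5: curr=43, set curr.next=prev(20) | reversed so far: 43 -> 20 -> 12 -> 10 -> 24
Step 6: curr=19, set curr.next=prev(43) | reversed so far: 19 -> 43 -> 20 -> 12 -> 10 -> 24

19 -> 43 -> 20 -> 12 -> 10 -> 24 -> None


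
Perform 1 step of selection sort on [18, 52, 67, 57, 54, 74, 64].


Initial: [18, 52, 67, 57, 54, 74, 64]
Step 1: min=18 at 0
  Swap: [18, 52, 67, 57, 54, 74, 64]

After 1 step: [18, 52, 67, 57, 54, 74, 64]


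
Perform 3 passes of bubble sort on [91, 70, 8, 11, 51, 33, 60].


Initial: [91, 70, 8, 11, 51, 33, 60]
Pass 1: [70, 8, 11, 51, 33, 60, 91] (6 swaps)
Pass 2: [8, 11, 51, 33, 60, 70, 91] (5 swaps)
Pass 3: [8, 11, 33, 51, 60, 70, 91] (1 swaps)

After 3 passes: [8, 11, 33, 51, 60, 70, 91]


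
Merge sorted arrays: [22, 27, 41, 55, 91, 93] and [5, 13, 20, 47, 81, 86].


Take 5 from B
Take 13 from B
Take 20 from B
Take 22 from A
Take 27 from A
Take 41 from A
Take 47 from B
Take 55 from A
Take 81 from B
Take 86 from B

Merged: [5, 13, 20, 22, 27, 41, 47, 55, 81, 86, 91, 93]


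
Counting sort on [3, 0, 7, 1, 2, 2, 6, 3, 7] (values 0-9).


Input: [3, 0, 7, 1, 2, 2, 6, 3, 7]
Counts: [1, 1, 2, 2, 0, 0, 1, 2, 0, 0]

Sorted: [0, 1, 2, 2, 3, 3, 6, 7, 7]


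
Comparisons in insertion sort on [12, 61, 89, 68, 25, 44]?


Algorithm: insertion sort
Input: [12, 61, 89, 68, 25, 44]
Sorted: [12, 25, 44, 61, 68, 89]

12


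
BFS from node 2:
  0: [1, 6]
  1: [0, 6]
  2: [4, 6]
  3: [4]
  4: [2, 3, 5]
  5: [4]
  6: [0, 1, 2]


Visit 2, enqueue [4, 6]
Visit 4, enqueue [3, 5]
Visit 6, enqueue [0, 1]
Visit 3, enqueue []
Visit 5, enqueue []
Visit 0, enqueue []
Visit 1, enqueue []

BFS order: [2, 4, 6, 3, 5, 0, 1]


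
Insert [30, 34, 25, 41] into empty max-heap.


Insert 30: [30]
Insert 34: [34, 30]
Insert 25: [34, 30, 25]
Insert 41: [41, 34, 25, 30]

Final heap: [41, 34, 25, 30]


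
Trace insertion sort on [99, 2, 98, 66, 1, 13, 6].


Initial: [99, 2, 98, 66, 1, 13, 6]
Insert 2: [2, 99, 98, 66, 1, 13, 6]
Insert 98: [2, 98, 99, 66, 1, 13, 6]
Insert 66: [2, 66, 98, 99, 1, 13, 6]
Insert 1: [1, 2, 66, 98, 99, 13, 6]
Insert 13: [1, 2, 13, 66, 98, 99, 6]
Insert 6: [1, 2, 6, 13, 66, 98, 99]

Sorted: [1, 2, 6, 13, 66, 98, 99]


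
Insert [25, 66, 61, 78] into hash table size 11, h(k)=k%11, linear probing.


Insert 25: h=3 -> slot 3
Insert 66: h=0 -> slot 0
Insert 61: h=6 -> slot 6
Insert 78: h=1 -> slot 1

Table: [66, 78, None, 25, None, None, 61, None, None, None, None]


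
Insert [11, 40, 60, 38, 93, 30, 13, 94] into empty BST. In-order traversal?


Insert 11: root
Insert 40: R from 11
Insert 60: R from 11 -> R from 40
Insert 38: R from 11 -> L from 40
Insert 93: R from 11 -> R from 40 -> R from 60
Insert 30: R from 11 -> L from 40 -> L from 38
Insert 13: R from 11 -> L from 40 -> L from 38 -> L from 30
Insert 94: R from 11 -> R from 40 -> R from 60 -> R from 93

In-order: [11, 13, 30, 38, 40, 60, 93, 94]


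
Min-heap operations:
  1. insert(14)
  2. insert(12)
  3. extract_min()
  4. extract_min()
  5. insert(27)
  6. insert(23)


insert(14) -> [14]
insert(12) -> [12, 14]
extract_min()->12, [14]
extract_min()->14, []
insert(27) -> [27]
insert(23) -> [23, 27]

Final heap: [23, 27]


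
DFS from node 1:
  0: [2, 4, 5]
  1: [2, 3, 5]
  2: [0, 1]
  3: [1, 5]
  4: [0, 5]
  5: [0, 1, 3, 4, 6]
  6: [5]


Visit 1, push [5, 3, 2]
Visit 2, push [0]
Visit 0, push [5, 4]
Visit 4, push [5]
Visit 5, push [6, 3]
Visit 3, push []
Visit 6, push []

DFS order: [1, 2, 0, 4, 5, 3, 6]


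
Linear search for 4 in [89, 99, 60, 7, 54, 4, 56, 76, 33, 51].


i=0: 89!=4
i=1: 99!=4
i=2: 60!=4
i=3: 7!=4
i=4: 54!=4
i=5: 4==4 found!

Found at 5, 6 comps


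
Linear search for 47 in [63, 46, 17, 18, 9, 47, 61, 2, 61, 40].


i=0: 63!=47
i=1: 46!=47
i=2: 17!=47
i=3: 18!=47
i=4: 9!=47
i=5: 47==47 found!

Found at 5, 6 comps


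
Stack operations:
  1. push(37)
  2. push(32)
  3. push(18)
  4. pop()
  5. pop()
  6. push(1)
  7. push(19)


push(37) -> [37]
push(32) -> [37, 32]
push(18) -> [37, 32, 18]
pop()->18, [37, 32]
pop()->32, [37]
push(1) -> [37, 1]
push(19) -> [37, 1, 19]

Final stack: [37, 1, 19]


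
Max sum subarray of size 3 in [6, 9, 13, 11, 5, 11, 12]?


[0:3]: 28
[1:4]: 33
[2:5]: 29
[3:6]: 27
[4:7]: 28

Max: 33 at [1:4]


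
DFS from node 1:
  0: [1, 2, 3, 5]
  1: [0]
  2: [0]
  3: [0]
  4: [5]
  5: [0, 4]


Visit 1, push [0]
Visit 0, push [5, 3, 2]
Visit 2, push []
Visit 3, push []
Visit 5, push [4]
Visit 4, push []

DFS order: [1, 0, 2, 3, 5, 4]


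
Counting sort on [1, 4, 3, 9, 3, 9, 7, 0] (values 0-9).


Input: [1, 4, 3, 9, 3, 9, 7, 0]
Counts: [1, 1, 0, 2, 1, 0, 0, 1, 0, 2]

Sorted: [0, 1, 3, 3, 4, 7, 9, 9]


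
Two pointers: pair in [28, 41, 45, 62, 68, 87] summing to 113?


lo=0(28)+hi=5(87)=115
lo=0(28)+hi=4(68)=96
lo=1(41)+hi=4(68)=109
lo=2(45)+hi=4(68)=113

Yes: 45+68=113


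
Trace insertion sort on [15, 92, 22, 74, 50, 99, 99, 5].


Initial: [15, 92, 22, 74, 50, 99, 99, 5]
Insert 92: [15, 92, 22, 74, 50, 99, 99, 5]
Insert 22: [15, 22, 92, 74, 50, 99, 99, 5]
Insert 74: [15, 22, 74, 92, 50, 99, 99, 5]
Insert 50: [15, 22, 50, 74, 92, 99, 99, 5]
Insert 99: [15, 22, 50, 74, 92, 99, 99, 5]
Insert 99: [15, 22, 50, 74, 92, 99, 99, 5]
Insert 5: [5, 15, 22, 50, 74, 92, 99, 99]

Sorted: [5, 15, 22, 50, 74, 92, 99, 99]


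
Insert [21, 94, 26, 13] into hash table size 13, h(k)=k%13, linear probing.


Insert 21: h=8 -> slot 8
Insert 94: h=3 -> slot 3
Insert 26: h=0 -> slot 0
Insert 13: h=0, 1 probes -> slot 1

Table: [26, 13, None, 94, None, None, None, None, 21, None, None, None, None]


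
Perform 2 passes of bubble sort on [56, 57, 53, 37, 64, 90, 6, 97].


Initial: [56, 57, 53, 37, 64, 90, 6, 97]
Pass 1: [56, 53, 37, 57, 64, 6, 90, 97] (3 swaps)
Pass 2: [53, 37, 56, 57, 6, 64, 90, 97] (3 swaps)

After 2 passes: [53, 37, 56, 57, 6, 64, 90, 97]


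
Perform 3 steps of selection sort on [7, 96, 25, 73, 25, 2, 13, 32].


Initial: [7, 96, 25, 73, 25, 2, 13, 32]
Step 1: min=2 at 5
  Swap: [2, 96, 25, 73, 25, 7, 13, 32]
Step 2: min=7 at 5
  Swap: [2, 7, 25, 73, 25, 96, 13, 32]
Step 3: min=13 at 6
  Swap: [2, 7, 13, 73, 25, 96, 25, 32]

After 3 steps: [2, 7, 13, 73, 25, 96, 25, 32]


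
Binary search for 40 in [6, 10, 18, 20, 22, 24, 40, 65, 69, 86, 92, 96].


Step 1: lo=0, hi=11, mid=5, val=24
Step 2: lo=6, hi=11, mid=8, val=69
Step 3: lo=6, hi=7, mid=6, val=40

Found at index 6


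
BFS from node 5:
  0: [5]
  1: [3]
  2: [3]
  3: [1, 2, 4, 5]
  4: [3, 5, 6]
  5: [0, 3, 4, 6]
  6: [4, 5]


Visit 5, enqueue [0, 3, 4, 6]
Visit 0, enqueue []
Visit 3, enqueue [1, 2]
Visit 4, enqueue []
Visit 6, enqueue []
Visit 1, enqueue []
Visit 2, enqueue []

BFS order: [5, 0, 3, 4, 6, 1, 2]


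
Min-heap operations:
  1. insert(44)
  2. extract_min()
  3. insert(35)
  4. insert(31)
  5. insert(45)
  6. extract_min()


insert(44) -> [44]
extract_min()->44, []
insert(35) -> [35]
insert(31) -> [31, 35]
insert(45) -> [31, 35, 45]
extract_min()->31, [35, 45]

Final heap: [35, 45]


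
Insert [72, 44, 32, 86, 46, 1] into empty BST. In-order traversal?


Insert 72: root
Insert 44: L from 72
Insert 32: L from 72 -> L from 44
Insert 86: R from 72
Insert 46: L from 72 -> R from 44
Insert 1: L from 72 -> L from 44 -> L from 32

In-order: [1, 32, 44, 46, 72, 86]


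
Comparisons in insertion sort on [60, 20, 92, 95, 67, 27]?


Algorithm: insertion sort
Input: [60, 20, 92, 95, 67, 27]
Sorted: [20, 27, 60, 67, 92, 95]

11


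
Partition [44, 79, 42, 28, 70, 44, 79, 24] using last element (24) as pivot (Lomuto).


Pivot: 24
Place pivot at 0: [24, 79, 42, 28, 70, 44, 79, 44]

Partitioned: [24, 79, 42, 28, 70, 44, 79, 44]


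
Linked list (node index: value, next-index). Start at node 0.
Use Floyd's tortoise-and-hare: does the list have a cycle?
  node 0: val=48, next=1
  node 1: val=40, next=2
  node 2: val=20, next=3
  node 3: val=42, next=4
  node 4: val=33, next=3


Floyd's tortoise (slow, +1) and hare (fast, +2):
  init: slow=0, fast=0
  step 1: slow=1, fast=2
  step 2: slow=2, fast=4
  step 3: slow=3, fast=4
  step 4: slow=4, fast=4
  slow == fast at node 4: cycle detected

Cycle: yes


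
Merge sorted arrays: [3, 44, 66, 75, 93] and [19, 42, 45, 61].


Take 3 from A
Take 19 from B
Take 42 from B
Take 44 from A
Take 45 from B
Take 61 from B

Merged: [3, 19, 42, 44, 45, 61, 66, 75, 93]


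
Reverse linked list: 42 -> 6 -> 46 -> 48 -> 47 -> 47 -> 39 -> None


Step 1: curr=42, set curr.next=prev(None) | reversed so far: 42
Step 2: curr=6, set curr.next=prev(42) | reversed so far: 6 -> 42
Step 3: curr=46, set curr.next=prev(6) | reversed so far: 46 -> 6 -> 42
Step 4: curr=48, set curr.next=prev(46) | reversed so far: 48 -> 46 -> 6 -> 42
Step 5: curr=47, set curr.next=prev(48) | reversed so far: 47 -> 48 -> 46 -> 6 -> 42
Step 6: curr=47, set curr.next=prev(47) | reversed so far: 47 -> 47 -> 48 -> 46 -> 6 -> 42
Step 7: curr=39, set curr.next=prev(47) | reversed so far: 39 -> 47 -> 47 -> 48 -> 46 -> 6 -> 42

39 -> 47 -> 47 -> 48 -> 46 -> 6 -> 42 -> None


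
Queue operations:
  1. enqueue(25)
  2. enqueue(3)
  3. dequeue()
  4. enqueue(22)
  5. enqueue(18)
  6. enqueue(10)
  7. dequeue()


enqueue(25) -> [25]
enqueue(3) -> [25, 3]
dequeue()->25, [3]
enqueue(22) -> [3, 22]
enqueue(18) -> [3, 22, 18]
enqueue(10) -> [3, 22, 18, 10]
dequeue()->3, [22, 18, 10]

Final queue: [22, 18, 10]


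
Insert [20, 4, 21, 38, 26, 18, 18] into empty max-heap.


Insert 20: [20]
Insert 4: [20, 4]
Insert 21: [21, 4, 20]
Insert 38: [38, 21, 20, 4]
Insert 26: [38, 26, 20, 4, 21]
Insert 18: [38, 26, 20, 4, 21, 18]
Insert 18: [38, 26, 20, 4, 21, 18, 18]

Final heap: [38, 26, 20, 4, 21, 18, 18]


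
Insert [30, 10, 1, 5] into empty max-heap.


Insert 30: [30]
Insert 10: [30, 10]
Insert 1: [30, 10, 1]
Insert 5: [30, 10, 1, 5]

Final heap: [30, 10, 1, 5]


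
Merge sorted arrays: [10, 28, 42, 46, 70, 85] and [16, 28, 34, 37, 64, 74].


Take 10 from A
Take 16 from B
Take 28 from A
Take 28 from B
Take 34 from B
Take 37 from B
Take 42 from A
Take 46 from A
Take 64 from B
Take 70 from A
Take 74 from B

Merged: [10, 16, 28, 28, 34, 37, 42, 46, 64, 70, 74, 85]


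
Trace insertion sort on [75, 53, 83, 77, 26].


Initial: [75, 53, 83, 77, 26]
Insert 53: [53, 75, 83, 77, 26]
Insert 83: [53, 75, 83, 77, 26]
Insert 77: [53, 75, 77, 83, 26]
Insert 26: [26, 53, 75, 77, 83]

Sorted: [26, 53, 75, 77, 83]
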